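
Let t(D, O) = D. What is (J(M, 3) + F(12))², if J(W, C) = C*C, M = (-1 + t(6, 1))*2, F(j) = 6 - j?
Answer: 9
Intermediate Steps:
M = 10 (M = (-1 + 6)*2 = 5*2 = 10)
J(W, C) = C²
(J(M, 3) + F(12))² = (3² + (6 - 1*12))² = (9 + (6 - 12))² = (9 - 6)² = 3² = 9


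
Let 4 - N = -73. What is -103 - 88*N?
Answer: -6879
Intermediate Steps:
N = 77 (N = 4 - 1*(-73) = 4 + 73 = 77)
-103 - 88*N = -103 - 88*77 = -103 - 6776 = -6879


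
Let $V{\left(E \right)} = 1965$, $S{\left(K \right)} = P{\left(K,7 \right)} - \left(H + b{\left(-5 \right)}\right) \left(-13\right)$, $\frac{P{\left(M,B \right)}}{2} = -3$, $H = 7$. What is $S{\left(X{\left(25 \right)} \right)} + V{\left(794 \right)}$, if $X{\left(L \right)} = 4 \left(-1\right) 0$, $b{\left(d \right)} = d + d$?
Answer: $1920$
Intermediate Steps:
$b{\left(d \right)} = 2 d$
$P{\left(M,B \right)} = -6$ ($P{\left(M,B \right)} = 2 \left(-3\right) = -6$)
$X{\left(L \right)} = 0$ ($X{\left(L \right)} = \left(-4\right) 0 = 0$)
$S{\left(K \right)} = -45$ ($S{\left(K \right)} = -6 - \left(7 + 2 \left(-5\right)\right) \left(-13\right) = -6 - \left(7 - 10\right) \left(-13\right) = -6 - \left(-3\right) \left(-13\right) = -6 - 39 = -45$)
$S{\left(X{\left(25 \right)} \right)} + V{\left(794 \right)} = -45 + 1965 = 1920$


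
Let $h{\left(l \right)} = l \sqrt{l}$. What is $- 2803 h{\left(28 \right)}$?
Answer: $- 156968 \sqrt{7} \approx -4.153 \cdot 10^{5}$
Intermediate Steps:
$h{\left(l \right)} = l^{\frac{3}{2}}$
$- 2803 h{\left(28 \right)} = - 2803 \cdot 28^{\frac{3}{2}} = - 2803 \cdot 56 \sqrt{7} = - 156968 \sqrt{7}$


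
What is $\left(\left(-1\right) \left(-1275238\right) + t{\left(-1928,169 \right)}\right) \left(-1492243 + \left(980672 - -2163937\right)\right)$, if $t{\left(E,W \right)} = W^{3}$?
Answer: $10082814993202$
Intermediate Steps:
$\left(\left(-1\right) \left(-1275238\right) + t{\left(-1928,169 \right)}\right) \left(-1492243 + \left(980672 - -2163937\right)\right) = \left(\left(-1\right) \left(-1275238\right) + 169^{3}\right) \left(-1492243 + \left(980672 - -2163937\right)\right) = \left(1275238 + 4826809\right) \left(-1492243 + \left(980672 + 2163937\right)\right) = 6102047 \left(-1492243 + 3144609\right) = 6102047 \cdot 1652366 = 10082814993202$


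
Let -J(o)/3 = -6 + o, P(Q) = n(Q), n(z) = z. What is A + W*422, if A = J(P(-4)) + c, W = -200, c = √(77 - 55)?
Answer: -84370 + √22 ≈ -84365.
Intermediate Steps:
P(Q) = Q
c = √22 ≈ 4.6904
J(o) = 18 - 3*o (J(o) = -3*(-6 + o) = 18 - 3*o)
A = 30 + √22 (A = (18 - 3*(-4)) + √22 = (18 + 12) + √22 = 30 + √22 ≈ 34.690)
A + W*422 = (30 + √22) - 200*422 = (30 + √22) - 84400 = -84370 + √22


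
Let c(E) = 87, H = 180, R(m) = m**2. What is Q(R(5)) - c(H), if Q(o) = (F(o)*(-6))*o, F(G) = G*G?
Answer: -93837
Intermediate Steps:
F(G) = G**2
Q(o) = -6*o**3 (Q(o) = (o**2*(-6))*o = (-6*o**2)*o = -6*o**3)
Q(R(5)) - c(H) = -6*(5**2)**3 - 1*87 = -6*25**3 - 87 = -6*15625 - 87 = -93750 - 87 = -93837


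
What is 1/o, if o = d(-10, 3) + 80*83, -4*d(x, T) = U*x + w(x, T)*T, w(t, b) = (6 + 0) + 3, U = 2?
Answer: 4/26553 ≈ 0.00015064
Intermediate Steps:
w(t, b) = 9 (w(t, b) = 6 + 3 = 9)
d(x, T) = -9*T/4 - x/2 (d(x, T) = -(2*x + 9*T)/4 = -9*T/4 - x/2)
o = 26553/4 (o = (-9/4*3 - 1/2*(-10)) + 80*83 = (-27/4 + 5) + 6640 = -7/4 + 6640 = 26553/4 ≈ 6638.3)
1/o = 1/(26553/4) = 4/26553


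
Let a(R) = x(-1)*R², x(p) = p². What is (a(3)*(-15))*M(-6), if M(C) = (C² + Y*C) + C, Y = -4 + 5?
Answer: -3240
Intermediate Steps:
Y = 1
a(R) = R² (a(R) = (-1)²*R² = 1*R² = R²)
M(C) = C² + 2*C (M(C) = (C² + 1*C) + C = (C² + C) + C = (C + C²) + C = C² + 2*C)
(a(3)*(-15))*M(-6) = (3²*(-15))*(-6*(2 - 6)) = (9*(-15))*(-6*(-4)) = -135*24 = -3240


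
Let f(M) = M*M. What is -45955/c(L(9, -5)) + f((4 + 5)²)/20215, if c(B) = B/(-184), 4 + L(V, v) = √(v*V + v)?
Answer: (-170932353556*I + 32805*√2)/(20215*(4*I + 5*√2)) ≈ -5.1247e+5 - 9.0592e+5*I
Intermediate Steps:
L(V, v) = -4 + √(v + V*v) (L(V, v) = -4 + √(v*V + v) = -4 + √(V*v + v) = -4 + √(v + V*v))
f(M) = M²
c(B) = -B/184 (c(B) = B*(-1/184) = -B/184)
-45955/c(L(9, -5)) + f((4 + 5)²)/20215 = -45955*(-184/(-4 + √(-5*(1 + 9)))) + ((4 + 5)²)²/20215 = -45955*(-184/(-4 + √(-5*10))) + (9²)²*(1/20215) = -45955*(-184/(-4 + √(-50))) + 81²*(1/20215) = -45955*(-184/(-4 + 5*I*√2)) + 6561*(1/20215) = -45955/(1/46 - 5*I*√2/184) + 6561/20215 = 6561/20215 - 45955/(1/46 - 5*I*√2/184)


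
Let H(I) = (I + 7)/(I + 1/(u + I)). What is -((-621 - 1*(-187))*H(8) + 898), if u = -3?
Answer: -4268/41 ≈ -104.10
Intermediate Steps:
H(I) = (7 + I)/(I + 1/(-3 + I)) (H(I) = (I + 7)/(I + 1/(-3 + I)) = (7 + I)/(I + 1/(-3 + I)))
-((-621 - 1*(-187))*H(8) + 898) = -((-621 - 1*(-187))*((-21 + 8**2 + 4*8)/(1 + 8**2 - 3*8)) + 898) = -((-621 + 187)*((-21 + 64 + 32)/(1 + 64 - 24)) + 898) = -(-434*75/41 + 898) = -(-32550/41 + 898) = -1*4268/41 = -4268/41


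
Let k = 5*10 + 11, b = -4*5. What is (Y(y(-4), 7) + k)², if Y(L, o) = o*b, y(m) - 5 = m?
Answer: 6241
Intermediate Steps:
b = -20
y(m) = 5 + m
Y(L, o) = -20*o (Y(L, o) = o*(-20) = -20*o)
k = 61 (k = 50 + 11 = 61)
(Y(y(-4), 7) + k)² = (-20*7 + 61)² = (-140 + 61)² = (-79)² = 6241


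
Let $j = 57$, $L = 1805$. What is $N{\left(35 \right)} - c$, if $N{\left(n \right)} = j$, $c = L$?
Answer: $-1748$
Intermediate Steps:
$c = 1805$
$N{\left(n \right)} = 57$
$N{\left(35 \right)} - c = 57 - 1805 = -1748$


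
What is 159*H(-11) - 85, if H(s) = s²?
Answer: 19154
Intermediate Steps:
159*H(-11) - 85 = 159*(-11)² - 85 = 159*121 - 85 = 19239 - 85 = 19154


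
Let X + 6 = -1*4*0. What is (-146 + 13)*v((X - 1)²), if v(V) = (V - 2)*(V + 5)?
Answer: -337554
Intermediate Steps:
X = -6 (X = -6 - 1*4*0 = -6 - 4*0 = -6 + 0 = -6)
v(V) = (-2 + V)*(5 + V)
(-146 + 13)*v((X - 1)²) = (-146 + 13)*(-10 + ((-6 - 1)²)² + 3*(-6 - 1)²) = -133*(-10 + ((-7)²)² + 3*(-7)²) = -133*(-10 + 49² + 3*49) = -133*(-10 + 2401 + 147) = -133*2538 = -337554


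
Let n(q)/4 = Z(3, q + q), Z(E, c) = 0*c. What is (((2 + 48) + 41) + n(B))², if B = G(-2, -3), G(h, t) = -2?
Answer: 8281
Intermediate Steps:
B = -2
Z(E, c) = 0
n(q) = 0 (n(q) = 4*0 = 0)
(((2 + 48) + 41) + n(B))² = (((2 + 48) + 41) + 0)² = ((50 + 41) + 0)² = (91 + 0)² = 91² = 8281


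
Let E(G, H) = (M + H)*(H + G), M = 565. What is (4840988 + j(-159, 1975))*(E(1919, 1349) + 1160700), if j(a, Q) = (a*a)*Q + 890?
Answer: 406169001243156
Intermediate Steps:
E(G, H) = (565 + H)*(G + H) (E(G, H) = (565 + H)*(H + G) = (565 + H)*(G + H))
j(a, Q) = 890 + Q*a² (j(a, Q) = a²*Q + 890 = Q*a² + 890 = 890 + Q*a²)
(4840988 + j(-159, 1975))*(E(1919, 1349) + 1160700) = (4840988 + (890 + 1975*(-159)²))*((1349² + 565*1919 + 565*1349 + 1919*1349) + 1160700) = (4840988 + (890 + 1975*25281))*((1819801 + 1084235 + 762185 + 2588731) + 1160700) = (4840988 + (890 + 49929975))*(6254952 + 1160700) = (4840988 + 49930865)*7415652 = 54771853*7415652 = 406169001243156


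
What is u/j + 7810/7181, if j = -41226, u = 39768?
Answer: 6066842/49340651 ≈ 0.12296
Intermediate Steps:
u/j + 7810/7181 = 39768/(-41226) + 7810/7181 = 39768*(-1/41226) + 7810*(1/7181) = -6628/6871 + 7810/7181 = 6066842/49340651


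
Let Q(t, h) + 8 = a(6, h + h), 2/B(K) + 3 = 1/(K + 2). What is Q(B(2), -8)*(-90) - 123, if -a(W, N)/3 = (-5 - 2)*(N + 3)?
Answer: 25167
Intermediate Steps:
B(K) = 2/(-3 + 1/(2 + K)) (B(K) = 2/(-3 + 1/(K + 2)) = 2/(-3 + 1/(2 + K)))
a(W, N) = 63 + 21*N (a(W, N) = -3*(-5 - 2)*(N + 3) = -(-21)*(3 + N) = -3*(-21 - 7*N) = 63 + 21*N)
Q(t, h) = 55 + 42*h (Q(t, h) = -8 + (63 + 21*(h + h)) = -8 + (63 + 21*(2*h)) = -8 + (63 + 42*h) = 55 + 42*h)
Q(B(2), -8)*(-90) - 123 = (55 + 42*(-8))*(-90) - 123 = (55 - 336)*(-90) - 123 = -281*(-90) - 123 = 25290 - 123 = 25167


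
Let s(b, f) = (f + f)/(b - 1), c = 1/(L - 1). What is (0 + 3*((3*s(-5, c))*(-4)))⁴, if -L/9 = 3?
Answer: 81/2401 ≈ 0.033736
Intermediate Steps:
L = -27 (L = -9*3 = -27)
c = -1/28 (c = 1/(-27 - 1) = 1/(-28) = -1/28 ≈ -0.035714)
s(b, f) = 2*f/(-1 + b) (s(b, f) = (2*f)/(-1 + b) = 2*f/(-1 + b))
(0 + 3*((3*s(-5, c))*(-4)))⁴ = (0 + 3*((3*(2*(-1/28)/(-1 - 5)))*(-4)))⁴ = (0 + 3*((3*(2*(-1/28)/(-6)))*(-4)))⁴ = (0 + 3*((3*(2*(-1/28)*(-⅙)))*(-4)))⁴ = (0 + 3*((3*(1/84))*(-4)))⁴ = (0 + 3*((1/28)*(-4)))⁴ = (0 + 3*(-⅐))⁴ = (0 - 3/7)⁴ = (-3/7)⁴ = 81/2401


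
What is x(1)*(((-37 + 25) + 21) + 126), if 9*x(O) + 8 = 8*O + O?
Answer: 15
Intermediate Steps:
x(O) = -8/9 + O (x(O) = -8/9 + (8*O + O)/9 = -8/9 + (9*O)/9 = -8/9 + O)
x(1)*(((-37 + 25) + 21) + 126) = (-8/9 + 1)*(((-37 + 25) + 21) + 126) = ((-12 + 21) + 126)/9 = (9 + 126)/9 = (⅑)*135 = 15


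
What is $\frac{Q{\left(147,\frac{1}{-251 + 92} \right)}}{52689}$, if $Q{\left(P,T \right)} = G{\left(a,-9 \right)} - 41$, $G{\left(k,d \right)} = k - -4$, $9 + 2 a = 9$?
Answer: $- \frac{37}{52689} \approx -0.00070223$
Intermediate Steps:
$a = 0$ ($a = - \frac{9}{2} + \frac{1}{2} \cdot 9 = - \frac{9}{2} + \frac{9}{2} = 0$)
$G{\left(k,d \right)} = 4 + k$ ($G{\left(k,d \right)} = k + 4 = 4 + k$)
$Q{\left(P,T \right)} = -37$ ($Q{\left(P,T \right)} = \left(4 + 0\right) - 41 = 4 - 41 = -37$)
$\frac{Q{\left(147,\frac{1}{-251 + 92} \right)}}{52689} = - \frac{37}{52689}$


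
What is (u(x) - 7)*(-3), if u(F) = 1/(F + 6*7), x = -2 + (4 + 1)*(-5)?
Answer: 104/5 ≈ 20.800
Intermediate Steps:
x = -27 (x = -2 + 5*(-5) = -2 - 25 = -27)
u(F) = 1/(42 + F) (u(F) = 1/(F + 42) = 1/(42 + F))
(u(x) - 7)*(-3) = (1/(42 - 27) - 7)*(-3) = (1/15 - 7)*(-3) = -104/15*(-3) = 104/5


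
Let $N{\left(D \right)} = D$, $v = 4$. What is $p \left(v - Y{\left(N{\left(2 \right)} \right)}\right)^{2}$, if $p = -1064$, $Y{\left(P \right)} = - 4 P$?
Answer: $-153216$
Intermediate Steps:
$p \left(v - Y{\left(N{\left(2 \right)} \right)}\right)^{2} = - 1064 \left(4 - \left(-4\right) 2\right)^{2} = - 1064 \left(4 - -8\right)^{2} = - 1064 \left(4 + 8\right)^{2} = - 1064 \cdot 12^{2} = \left(-1064\right) 144 = -153216$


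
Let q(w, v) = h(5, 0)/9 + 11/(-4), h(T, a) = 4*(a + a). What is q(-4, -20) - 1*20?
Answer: -91/4 ≈ -22.750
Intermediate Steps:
h(T, a) = 8*a (h(T, a) = 4*(2*a) = 8*a)
q(w, v) = -11/4 (q(w, v) = (8*0)/9 + 11/(-4) = 0*(⅑) + 11*(-¼) = 0 - 11/4 = -11/4)
q(-4, -20) - 1*20 = -11/4 - 1*20 = -11/4 - 20 = -91/4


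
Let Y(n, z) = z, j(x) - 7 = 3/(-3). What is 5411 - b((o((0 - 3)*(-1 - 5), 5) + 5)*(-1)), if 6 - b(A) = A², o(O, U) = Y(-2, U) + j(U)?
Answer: 5661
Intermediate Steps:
j(x) = 6 (j(x) = 7 + 3/(-3) = 7 + 3*(-⅓) = 7 - 1 = 6)
o(O, U) = 6 + U (o(O, U) = U + 6 = 6 + U)
b(A) = 6 - A²
5411 - b((o((0 - 3)*(-1 - 5), 5) + 5)*(-1)) = 5411 - (6 - (((6 + 5) + 5)*(-1))²) = 5411 - (6 - ((11 + 5)*(-1))²) = 5411 - (6 - (16*(-1))²) = 5411 - (6 - 1*(-16)²) = 5411 - (6 - 1*256) = 5411 - (6 - 256) = 5411 - 1*(-250) = 5411 + 250 = 5661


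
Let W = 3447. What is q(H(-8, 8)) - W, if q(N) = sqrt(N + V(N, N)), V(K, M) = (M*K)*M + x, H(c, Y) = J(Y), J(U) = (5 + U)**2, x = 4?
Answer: -3447 + sqrt(4826982) ≈ -1250.0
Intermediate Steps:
H(c, Y) = (5 + Y)**2
V(K, M) = 4 + K*M**2 (V(K, M) = (M*K)*M + 4 = (K*M)*M + 4 = K*M**2 + 4 = 4 + K*M**2)
q(N) = sqrt(4 + N + N**3) (q(N) = sqrt(N + (4 + N*N**2)) = sqrt(N + (4 + N**3)) = sqrt(4 + N + N**3))
q(H(-8, 8)) - W = sqrt(4 + (5 + 8)**2 + ((5 + 8)**2)**3) - 1*3447 = sqrt(4 + 13**2 + (13**2)**3) - 3447 = sqrt(4 + 169 + 169**3) - 3447 = sqrt(4 + 169 + 4826809) - 3447 = sqrt(4826982) - 3447 = -3447 + sqrt(4826982)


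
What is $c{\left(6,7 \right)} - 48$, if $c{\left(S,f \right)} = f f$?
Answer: $1$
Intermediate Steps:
$c{\left(S,f \right)} = f^{2}$
$c{\left(6,7 \right)} - 48 = 7^{2} - 48 = 49 - 48 = 1$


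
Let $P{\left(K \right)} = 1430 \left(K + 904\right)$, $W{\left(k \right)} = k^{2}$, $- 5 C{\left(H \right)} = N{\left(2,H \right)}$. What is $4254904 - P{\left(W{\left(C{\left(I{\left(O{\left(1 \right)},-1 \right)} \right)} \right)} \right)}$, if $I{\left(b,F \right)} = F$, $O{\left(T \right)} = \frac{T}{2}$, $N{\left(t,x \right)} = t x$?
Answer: $\frac{14809776}{5} \approx 2.962 \cdot 10^{6}$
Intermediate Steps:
$O{\left(T \right)} = \frac{T}{2}$ ($O{\left(T \right)} = T \frac{1}{2} = \frac{T}{2}$)
$C{\left(H \right)} = - \frac{2 H}{5}$
$P{\left(K \right)} = 1292720 + 1430 K$ ($P{\left(K \right)} = 1430 \left(904 + K\right) = 1292720 + 1430 K$)
$4254904 - P{\left(W{\left(C{\left(I{\left(O{\left(1 \right)},-1 \right)} \right)} \right)} \right)} = 4254904 - \left(1292720 + 1430 \left(\left(- \frac{2}{5}\right) \left(-1\right)\right)^{2}\right) = 4254904 - \left(1292720 + 1430 \left(\frac{2}{5}\right)^{2}\right) = 4254904 - \left(1292720 + 1430 \cdot \frac{4}{25}\right) = 4254904 - \left(1292720 + \frac{1144}{5}\right) = 4254904 - \frac{6464744}{5} = \frac{14809776}{5}$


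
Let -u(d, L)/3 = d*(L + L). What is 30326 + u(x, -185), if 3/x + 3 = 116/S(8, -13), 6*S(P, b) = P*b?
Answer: 209877/7 ≈ 29982.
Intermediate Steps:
S(P, b) = P*b/6 (S(P, b) = (P*b)/6 = P*b/6)
x = -13/42 (x = 3/(-3 + 116/(((⅙)*8*(-13)))) = 3/(-3 + 116/(-52/3)) = 3/(-3 + 116*(-3/52)) = 3/(-3 - 87/13) = 3/(-126/13) = 3*(-13/126) = -13/42 ≈ -0.30952)
u(d, L) = -6*L*d (u(d, L) = -3*d*(L + L) = -3*d*2*L = -6*L*d)
30326 + u(x, -185) = 30326 - 6*(-185)*(-13/42) = 30326 - 2405/7 = 209877/7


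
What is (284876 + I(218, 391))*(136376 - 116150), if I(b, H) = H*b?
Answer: 7485925764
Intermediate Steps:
(284876 + I(218, 391))*(136376 - 116150) = (284876 + 391*218)*(136376 - 116150) = (284876 + 85238)*20226 = 370114*20226 = 7485925764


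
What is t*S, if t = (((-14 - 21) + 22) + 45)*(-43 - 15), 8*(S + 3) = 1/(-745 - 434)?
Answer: 6564904/1179 ≈ 5568.2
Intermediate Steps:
S = -28297/9432 (S = -3 + 1/(8*(-745 - 434)) = -3 + (1/8)/(-1179) = -3 + (1/8)*(-1/1179) = -3 - 1/9432 = -28297/9432 ≈ -3.0001)
t = -1856 (t = ((-35 + 22) + 45)*(-58) = (-13 + 45)*(-58) = 32*(-58) = -1856)
t*S = -1856*(-28297/9432) = 6564904/1179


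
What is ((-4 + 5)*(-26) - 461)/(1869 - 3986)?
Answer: 487/2117 ≈ 0.23004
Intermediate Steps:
((-4 + 5)*(-26) - 461)/(1869 - 3986) = (1*(-26) - 461)/(-2117) = (-26 - 461)*(-1/2117) = -487*(-1/2117) = 487/2117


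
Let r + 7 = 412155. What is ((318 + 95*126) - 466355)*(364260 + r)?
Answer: -352541251336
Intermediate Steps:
r = 412148 (r = -7 + 412155 = 412148)
((318 + 95*126) - 466355)*(364260 + r) = ((318 + 95*126) - 466355)*(364260 + 412148) = ((318 + 11970) - 466355)*776408 = (12288 - 466355)*776408 = -454067*776408 = -352541251336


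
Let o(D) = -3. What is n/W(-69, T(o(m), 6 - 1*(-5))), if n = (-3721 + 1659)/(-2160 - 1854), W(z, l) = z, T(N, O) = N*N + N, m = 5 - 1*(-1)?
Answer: -1031/138483 ≈ -0.0074450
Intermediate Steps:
m = 6 (m = 5 + 1 = 6)
T(N, O) = N + N² (T(N, O) = N² + N = N + N²)
n = 1031/2007 (n = -2062/(-4014) = -2062*(-1/4014) = 1031/2007 ≈ 0.51370)
n/W(-69, T(o(m), 6 - 1*(-5))) = (1031/2007)/(-69) = (1031/2007)*(-1/69) = -1031/138483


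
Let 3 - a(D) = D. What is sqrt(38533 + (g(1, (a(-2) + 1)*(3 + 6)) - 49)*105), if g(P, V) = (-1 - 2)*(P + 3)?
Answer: 8*sqrt(502) ≈ 179.24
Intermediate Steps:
a(D) = 3 - D
g(P, V) = -9 - 3*P (g(P, V) = -3*(3 + P) = -9 - 3*P)
sqrt(38533 + (g(1, (a(-2) + 1)*(3 + 6)) - 49)*105) = sqrt(38533 + ((-9 - 3*1) - 49)*105) = sqrt(38533 + ((-9 - 3) - 49)*105) = sqrt(38533 + (-12 - 49)*105) = sqrt(38533 - 61*105) = sqrt(38533 - 6405) = sqrt(32128) = 8*sqrt(502)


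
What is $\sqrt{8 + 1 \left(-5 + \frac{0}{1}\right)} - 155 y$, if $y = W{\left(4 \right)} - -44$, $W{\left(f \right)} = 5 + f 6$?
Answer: $-11315 + \sqrt{3} \approx -11313.0$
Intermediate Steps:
$W{\left(f \right)} = 5 + 6 f$
$y = 73$ ($y = \left(5 + 6 \cdot 4\right) - -44 = \left(5 + 24\right) + 44 = 29 + 44 = 73$)
$\sqrt{8 + 1 \left(-5 + \frac{0}{1}\right)} - 155 y = \sqrt{8 + 1 \left(-5 + \frac{0}{1}\right)} - 11315 = \sqrt{8 + 1 \left(-5 + 0 \cdot 1\right)} - 11315 = \sqrt{8 + 1 \left(-5 + 0\right)} - 11315 = \sqrt{8 + 1 \left(-5\right)} - 11315 = \sqrt{8 - 5} - 11315 = \sqrt{3} - 11315 = -11315 + \sqrt{3}$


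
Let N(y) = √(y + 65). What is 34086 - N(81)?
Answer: 34086 - √146 ≈ 34074.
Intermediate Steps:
N(y) = √(65 + y)
34086 - N(81) = 34086 - √(65 + 81) = 34086 - √146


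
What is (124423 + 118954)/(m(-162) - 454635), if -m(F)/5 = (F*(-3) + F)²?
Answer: -243377/979515 ≈ -0.24847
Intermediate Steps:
m(F) = -20*F² (m(F) = -5*(F*(-3) + F)² = -5*(-3*F + F)² = -5*4*F² = -20*F²)
(124423 + 118954)/(m(-162) - 454635) = (124423 + 118954)/(-20*(-162)² - 454635) = 243377/(-20*26244 - 454635) = 243377/(-524880 - 454635) = 243377/(-979515) = 243377*(-1/979515) = -243377/979515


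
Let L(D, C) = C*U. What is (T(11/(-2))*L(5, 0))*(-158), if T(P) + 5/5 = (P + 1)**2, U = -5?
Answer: 0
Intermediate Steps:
L(D, C) = -5*C (L(D, C) = C*(-5) = -5*C)
T(P) = -1 + (1 + P)**2 (T(P) = -1 + (P + 1)**2 = -1 + (1 + P)**2)
(T(11/(-2))*L(5, 0))*(-158) = (((11/(-2))*(2 + 11/(-2)))*(-5*0))*(-158) = (((11*(-1/2))*(2 + 11*(-1/2)))*0)*(-158) = (-11*(2 - 11/2)/2*0)*(-158) = (-11/2*(-7/2)*0)*(-158) = ((77/4)*0)*(-158) = 0*(-158) = 0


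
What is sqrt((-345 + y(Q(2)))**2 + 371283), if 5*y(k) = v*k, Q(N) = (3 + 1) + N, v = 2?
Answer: 2*sqrt(3054111)/5 ≈ 699.04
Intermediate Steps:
Q(N) = 4 + N
y(k) = 2*k/5 (y(k) = (2*k)/5 = 2*k/5)
sqrt((-345 + y(Q(2)))**2 + 371283) = sqrt((-345 + 2*(4 + 2)/5)**2 + 371283) = sqrt((-345 + (2/5)*6)**2 + 371283) = sqrt((-345 + 12/5)**2 + 371283) = sqrt((-1713/5)**2 + 371283) = sqrt(2934369/25 + 371283) = sqrt(12216444/25) = 2*sqrt(3054111)/5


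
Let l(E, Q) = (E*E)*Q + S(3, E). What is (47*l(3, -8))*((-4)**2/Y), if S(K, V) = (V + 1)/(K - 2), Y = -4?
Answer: 12784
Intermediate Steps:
S(K, V) = (1 + V)/(-2 + K)
l(E, Q) = 1 + E + Q*E**2 (l(E, Q) = (E*E)*Q + (1 + E)/(-2 + 3) = E**2*Q + (1 + E)/1 = Q*E**2 + 1*(1 + E) = Q*E**2 + (1 + E) = 1 + E + Q*E**2)
(47*l(3, -8))*((-4)**2/Y) = (47*(1 + 3 - 8*3**2))*((-4)**2/(-4)) = (47*(1 + 3 - 8*9))*(16*(-1/4)) = (47*(1 + 3 - 72))*(-4) = (47*(-68))*(-4) = -3196*(-4) = 12784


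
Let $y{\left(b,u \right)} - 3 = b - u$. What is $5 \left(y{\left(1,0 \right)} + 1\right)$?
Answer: $25$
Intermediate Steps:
$y{\left(b,u \right)} = 3 + b - u$ ($y{\left(b,u \right)} = 3 + \left(b - u\right) = 3 + b - u$)
$5 \left(y{\left(1,0 \right)} + 1\right) = 5 \left(\left(3 + 1 - 0\right) + 1\right) = 5 \left(\left(3 + 1 + 0\right) + 1\right) = 5 \left(4 + 1\right) = 5 \cdot 5 = 25$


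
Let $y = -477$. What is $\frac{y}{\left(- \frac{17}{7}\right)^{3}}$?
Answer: $\frac{163611}{4913} \approx 33.302$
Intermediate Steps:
$\frac{y}{\left(- \frac{17}{7}\right)^{3}} = - \frac{477}{\left(- \frac{17}{7}\right)^{3}} = - \frac{477}{- \frac{4913}{343}} = \left(-477\right) \left(- \frac{343}{4913}\right) = \frac{163611}{4913}$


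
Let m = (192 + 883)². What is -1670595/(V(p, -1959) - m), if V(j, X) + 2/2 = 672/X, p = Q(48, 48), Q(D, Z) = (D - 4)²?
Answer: 363632845/251541334 ≈ 1.4456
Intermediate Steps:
Q(D, Z) = (-4 + D)²
m = 1155625 (m = 1075² = 1155625)
p = 1936 (p = (-4 + 48)² = 44² = 1936)
V(j, X) = -1 + 672/X
-1670595/(V(p, -1959) - m) = -1670595/((672 - 1*(-1959))/(-1959) - 1*1155625) = -1670595/(-(672 + 1959)/1959 - 1155625) = -1670595/(-1/1959*2631 - 1155625) = -1670595/(-877/653 - 1155625) = -1670595/(-754624002/653) = -1670595*(-653/754624002) = 363632845/251541334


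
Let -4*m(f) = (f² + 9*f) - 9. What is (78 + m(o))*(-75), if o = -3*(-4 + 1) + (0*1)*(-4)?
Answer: -11925/4 ≈ -2981.3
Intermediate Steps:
o = 9 (o = -3*(-3) + 0*(-4) = 9 + 0 = 9)
m(f) = 9/4 - 9*f/4 - f²/4 (m(f) = -((f² + 9*f) - 9)/4 = -(-9 + f² + 9*f)/4 = 9/4 - 9*f/4 - f²/4)
(78 + m(o))*(-75) = (78 + (9/4 - 9/4*9 - ¼*9²))*(-75) = (78 + (9/4 - 81/4 - ¼*81))*(-75) = (78 + (9/4 - 81/4 - 81/4))*(-75) = (78 - 153/4)*(-75) = (159/4)*(-75) = -11925/4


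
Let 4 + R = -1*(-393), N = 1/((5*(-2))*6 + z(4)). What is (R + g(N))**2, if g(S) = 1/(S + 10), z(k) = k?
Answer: 47309295049/312481 ≈ 1.5140e+5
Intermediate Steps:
N = -1/56 (N = 1/((5*(-2))*6 + 4) = 1/(-10*6 + 4) = 1/(-60 + 4) = 1/(-56) = -1/56 ≈ -0.017857)
g(S) = 1/(10 + S)
R = 389 (R = -4 - 1*(-393) = -4 + 393 = 389)
(R + g(N))**2 = (389 + 1/(10 - 1/56))**2 = (389 + 1/(559/56))**2 = (389 + 56/559)**2 = (217507/559)**2 = 47309295049/312481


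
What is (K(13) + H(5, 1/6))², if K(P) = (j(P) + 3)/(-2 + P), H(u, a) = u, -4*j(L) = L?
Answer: 47961/1936 ≈ 24.773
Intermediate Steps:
j(L) = -L/4
K(P) = (3 - P/4)/(-2 + P) (K(P) = (-P/4 + 3)/(-2 + P) = (3 - P/4)/(-2 + P))
(K(13) + H(5, 1/6))² = ((12 - 1*13)/(4*(-2 + 13)) + 5)² = ((¼)*(12 - 13)/11 + 5)² = ((¼)*(1/11)*(-1) + 5)² = (-1/44 + 5)² = (219/44)² = 47961/1936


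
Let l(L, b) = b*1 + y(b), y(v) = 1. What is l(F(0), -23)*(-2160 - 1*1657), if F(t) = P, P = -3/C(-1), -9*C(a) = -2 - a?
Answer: 83974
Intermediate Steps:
C(a) = 2/9 + a/9 (C(a) = -(-2 - a)/9 = 2/9 + a/9)
P = -27 (P = -3/(2/9 + (1/9)*(-1)) = -3/(2/9 - 1/9) = -3/1/9 = -3*9 = -27)
F(t) = -27
l(L, b) = 1 + b (l(L, b) = b*1 + 1 = b + 1 = 1 + b)
l(F(0), -23)*(-2160 - 1*1657) = (1 - 23)*(-2160 - 1*1657) = -22*(-2160 - 1657) = -22*(-3817) = 83974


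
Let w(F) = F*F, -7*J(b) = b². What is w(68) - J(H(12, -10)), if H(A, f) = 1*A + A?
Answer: 32944/7 ≈ 4706.3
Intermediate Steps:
H(A, f) = 2*A (H(A, f) = A + A = 2*A)
J(b) = -b²/7
w(F) = F²
w(68) - J(H(12, -10)) = 68² - (-1)*(2*12)²/7 = 4624 - (-1)*24²/7 = 4624 - (-1)*576/7 = 4624 - 1*(-576/7) = 4624 + 576/7 = 32944/7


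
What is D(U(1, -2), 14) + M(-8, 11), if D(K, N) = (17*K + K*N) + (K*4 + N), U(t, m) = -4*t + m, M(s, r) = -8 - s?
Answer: -196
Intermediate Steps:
U(t, m) = m - 4*t
D(K, N) = N + 21*K + K*N (D(K, N) = (17*K + K*N) + (4*K + N) = (17*K + K*N) + (N + 4*K) = N + 21*K + K*N)
D(U(1, -2), 14) + M(-8, 11) = (14 + 21*(-2 - 4*1) + (-2 - 4*1)*14) + (-8 - 1*(-8)) = (14 + 21*(-2 - 4) + (-2 - 4)*14) + (-8 + 8) = (14 + 21*(-6) - 6*14) + 0 = (14 - 126 - 84) + 0 = -196 + 0 = -196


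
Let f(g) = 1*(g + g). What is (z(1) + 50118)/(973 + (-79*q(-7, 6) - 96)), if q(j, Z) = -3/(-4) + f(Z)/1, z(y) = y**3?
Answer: -200476/521 ≈ -384.79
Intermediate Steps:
f(g) = 2*g (f(g) = 1*(2*g) = 2*g)
q(j, Z) = 3/4 + 2*Z (q(j, Z) = -3/(-4) + (2*Z)/1 = -3*(-1/4) + (2*Z)*1 = 3/4 + 2*Z)
(z(1) + 50118)/(973 + (-79*q(-7, 6) - 96)) = (1**3 + 50118)/(973 + (-79*(3/4 + 2*6) - 96)) = (1 + 50118)/(973 + (-79*(3/4 + 12) - 96)) = 50119/(973 + (-79*51/4 - 96)) = 50119/(973 + (-4029/4 - 96)) = 50119/(973 - 4413/4) = 50119/(-521/4) = 50119*(-4/521) = -200476/521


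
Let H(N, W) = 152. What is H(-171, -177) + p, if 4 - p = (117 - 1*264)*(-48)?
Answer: -6900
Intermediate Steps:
p = -7052 (p = 4 - (117 - 1*264)*(-48) = 4 - (117 - 264)*(-48) = 4 - (-147)*(-48) = 4 - 1*7056 = 4 - 7056 = -7052)
H(-171, -177) + p = 152 - 7052 = -6900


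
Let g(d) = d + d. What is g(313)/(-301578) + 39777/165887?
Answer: 5946011422/25013934843 ≈ 0.23771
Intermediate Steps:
g(d) = 2*d
g(313)/(-301578) + 39777/165887 = (2*313)/(-301578) + 39777/165887 = 626*(-1/301578) + 39777*(1/165887) = -313/150789 + 39777/165887 = 5946011422/25013934843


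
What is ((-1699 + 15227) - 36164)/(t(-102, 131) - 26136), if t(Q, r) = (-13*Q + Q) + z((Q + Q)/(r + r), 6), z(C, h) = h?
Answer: 11318/12453 ≈ 0.90886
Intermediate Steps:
t(Q, r) = 6 - 12*Q (t(Q, r) = (-13*Q + Q) + 6 = -12*Q + 6 = 6 - 12*Q)
((-1699 + 15227) - 36164)/(t(-102, 131) - 26136) = ((-1699 + 15227) - 36164)/((6 - 12*(-102)) - 26136) = (13528 - 36164)/((6 + 1224) - 26136) = -22636/(1230 - 26136) = -22636/(-24906) = -22636*(-1/24906) = 11318/12453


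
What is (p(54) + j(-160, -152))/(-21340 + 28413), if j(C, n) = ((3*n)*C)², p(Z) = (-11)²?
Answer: 5323161721/7073 ≈ 7.5260e+5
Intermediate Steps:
p(Z) = 121
j(C, n) = 9*C²*n² (j(C, n) = (3*C*n)² = 9*C²*n²)
(p(54) + j(-160, -152))/(-21340 + 28413) = (121 + 9*(-160)²*(-152)²)/(-21340 + 28413) = (121 + 9*25600*23104)/7073 = (121 + 5323161600)*(1/7073) = 5323161721*(1/7073) = 5323161721/7073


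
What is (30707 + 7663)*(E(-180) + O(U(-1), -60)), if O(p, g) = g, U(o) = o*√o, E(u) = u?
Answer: -9208800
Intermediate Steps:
U(o) = o^(3/2)
(30707 + 7663)*(E(-180) + O(U(-1), -60)) = (30707 + 7663)*(-180 - 60) = 38370*(-240) = -9208800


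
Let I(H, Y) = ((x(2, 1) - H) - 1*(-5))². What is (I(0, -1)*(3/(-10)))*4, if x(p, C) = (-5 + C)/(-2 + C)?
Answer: -486/5 ≈ -97.200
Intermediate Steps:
x(p, C) = (-5 + C)/(-2 + C)
I(H, Y) = (9 - H)² (I(H, Y) = (((-5 + 1)/(-2 + 1) - H) - 1*(-5))² = ((-4/(-1) - H) + 5)² = ((-1*(-4) - H) + 5)² = ((4 - H) + 5)² = (9 - H)²)
(I(0, -1)*(3/(-10)))*4 = ((9 - 1*0)²*(3/(-10)))*4 = ((9 + 0)²*(3*(-⅒)))*4 = (9²*(-3/10))*4 = (81*(-3/10))*4 = -243/10*4 = -486/5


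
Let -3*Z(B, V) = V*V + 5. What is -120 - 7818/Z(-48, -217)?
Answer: -937971/7849 ≈ -119.50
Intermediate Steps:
Z(B, V) = -5/3 - V²/3 (Z(B, V) = -(V*V + 5)/3 = -(V² + 5)/3 = -(5 + V²)/3 = -5/3 - V²/3)
-120 - 7818/Z(-48, -217) = -120 - 7818/(-5/3 - ⅓*(-217)²) = -120 - 7818/(-5/3 - ⅓*47089) = -120 - 7818/(-5/3 - 47089/3) = -120 - 7818/(-15698) = -120 - 7818*(-1/15698) = -120 + 3909/7849 = -937971/7849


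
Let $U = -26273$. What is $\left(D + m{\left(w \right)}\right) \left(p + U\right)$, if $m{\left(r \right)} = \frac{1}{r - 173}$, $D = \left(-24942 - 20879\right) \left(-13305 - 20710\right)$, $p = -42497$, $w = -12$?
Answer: $- \frac{3965845459990596}{37} \approx -1.0719 \cdot 10^{14}$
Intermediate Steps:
$D = 1558601315$ ($D = \left(-45821\right) \left(-34015\right) = 1558601315$)
$m{\left(r \right)} = \frac{1}{-173 + r}$
$\left(D + m{\left(w \right)}\right) \left(p + U\right) = \left(1558601315 + \frac{1}{-173 - 12}\right) \left(-42497 - 26273\right) = \left(1558601315 + \frac{1}{-185}\right) \left(-68770\right) = \left(1558601315 - \frac{1}{185}\right) \left(-68770\right) = \frac{288341243274}{185} \left(-68770\right) = - \frac{3965845459990596}{37}$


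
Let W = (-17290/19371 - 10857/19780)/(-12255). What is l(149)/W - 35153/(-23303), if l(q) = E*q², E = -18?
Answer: -6246697577339090510587/1838630492363 ≈ -3.3975e+9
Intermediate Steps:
l(q) = -18*q²
W = 552307147/4695605946900 (W = (-17290*1/19371 - 10857*1/19780)*(-1/12255) = (-17290/19371 - 10857/19780)*(-1/12255) = -552307147/383158380*(-1/12255) = 552307147/4695605946900 ≈ 0.00011762)
l(149)/W - 35153/(-23303) = (-18*149²)/(552307147/4695605946900) - 35153/(-23303) = -18*22201*(4695605946900/552307147) - 35153*(-1/23303) = -399618*4695605946900/552307147 + 35153/23303 = -1876448657288284200/552307147 + 35153/23303 = -6246697577339090510587/1838630492363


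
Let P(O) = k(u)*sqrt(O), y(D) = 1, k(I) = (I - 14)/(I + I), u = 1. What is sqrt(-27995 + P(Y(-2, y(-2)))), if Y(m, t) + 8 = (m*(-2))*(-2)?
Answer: sqrt(-27995 - 26*I) ≈ 0.0777 - 167.32*I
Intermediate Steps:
k(I) = (-14 + I)/(2*I) (k(I) = (-14 + I)/((2*I)) = (-14 + I)*(1/(2*I)) = (-14 + I)/(2*I))
Y(m, t) = -8 + 4*m (Y(m, t) = -8 + (m*(-2))*(-2) = -8 - 2*m*(-2) = -8 + 4*m)
P(O) = -13*sqrt(O)/2 (P(O) = ((1/2)*(-14 + 1)/1)*sqrt(O) = ((1/2)*1*(-13))*sqrt(O) = -13*sqrt(O)/2)
sqrt(-27995 + P(Y(-2, y(-2)))) = sqrt(-27995 - 13*sqrt(-8 + 4*(-2))/2) = sqrt(-27995 - 13*sqrt(-8 - 8)/2) = sqrt(-27995 - 26*I)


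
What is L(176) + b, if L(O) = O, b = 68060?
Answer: 68236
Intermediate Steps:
L(176) + b = 176 + 68060 = 68236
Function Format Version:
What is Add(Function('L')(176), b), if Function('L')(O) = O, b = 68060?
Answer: 68236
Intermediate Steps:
Add(Function('L')(176), b) = Add(176, 68060) = 68236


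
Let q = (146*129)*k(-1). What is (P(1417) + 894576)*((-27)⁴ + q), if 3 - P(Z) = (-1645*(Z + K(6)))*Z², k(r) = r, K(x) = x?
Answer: 2409323507459057658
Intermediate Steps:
q = -18834 (q = (146*129)*(-1) = 18834*(-1) = -18834)
P(Z) = 3 - Z²*(-9870 - 1645*Z) (P(Z) = 3 - (-1645*(Z + 6))*Z² = 3 - (-1645*(6 + Z))*Z² = 3 - (-9870 - 1645*Z)*Z² = 3 - Z²*(-9870 - 1645*Z))
(P(1417) + 894576)*((-27)⁴ + q) = ((3 + 1645*1417³ + 9870*1417²) + 894576)*((-27)⁴ - 18834) = ((3 + 1645*2845178713 + 9870*2007889) + 894576)*(531441 - 18834) = ((3 + 4680318982885 + 19817864430) + 894576)*512607 = (4700136847318 + 894576)*512607 = 4700137741894*512607 = 2409323507459057658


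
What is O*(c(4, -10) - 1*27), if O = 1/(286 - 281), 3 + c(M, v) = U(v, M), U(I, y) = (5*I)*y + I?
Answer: -48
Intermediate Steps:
U(I, y) = I + 5*I*y (U(I, y) = 5*I*y + I = I + 5*I*y)
c(M, v) = -3 + v*(1 + 5*M)
O = ⅕ (O = 1/5 = ⅕ ≈ 0.20000)
O*(c(4, -10) - 1*27) = ((-3 - 10*(1 + 5*4)) - 1*27)/5 = ((-3 - 10*(1 + 20)) - 27)/5 = ((-3 - 10*21) - 27)/5 = ((-3 - 210) - 27)/5 = (-213 - 27)/5 = (⅕)*(-240) = -48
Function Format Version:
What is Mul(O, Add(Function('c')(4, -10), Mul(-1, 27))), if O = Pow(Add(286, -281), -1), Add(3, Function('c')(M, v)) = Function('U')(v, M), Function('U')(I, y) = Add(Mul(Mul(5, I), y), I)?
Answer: -48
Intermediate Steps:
Function('U')(I, y) = Add(I, Mul(5, I, y)) (Function('U')(I, y) = Add(Mul(5, I, y), I) = Add(I, Mul(5, I, y)))
Function('c')(M, v) = Add(-3, Mul(v, Add(1, Mul(5, M))))
O = Rational(1, 5) (O = Pow(5, -1) = Rational(1, 5) ≈ 0.20000)
Mul(O, Add(Function('c')(4, -10), Mul(-1, 27))) = Mul(Rational(1, 5), Add(Add(-3, Mul(-10, Add(1, Mul(5, 4)))), Mul(-1, 27))) = Mul(Rational(1, 5), Add(Add(-3, Mul(-10, Add(1, 20))), -27)) = Mul(Rational(1, 5), Add(Add(-3, Mul(-10, 21)), -27)) = Mul(Rational(1, 5), Add(Add(-3, -210), -27)) = Mul(Rational(1, 5), Add(-213, -27)) = Mul(Rational(1, 5), -240) = -48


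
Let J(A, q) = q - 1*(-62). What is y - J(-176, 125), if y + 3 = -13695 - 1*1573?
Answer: -15458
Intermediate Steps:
J(A, q) = 62 + q (J(A, q) = q + 62 = 62 + q)
y = -15271 (y = -3 + (-13695 - 1*1573) = -3 + (-13695 - 1573) = -3 - 15268 = -15271)
y - J(-176, 125) = -15271 - (62 + 125) = -15271 - 1*187 = -15271 - 187 = -15458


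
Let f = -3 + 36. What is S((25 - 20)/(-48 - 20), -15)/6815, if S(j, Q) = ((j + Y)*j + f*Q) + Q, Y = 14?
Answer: -472595/6302512 ≈ -0.074985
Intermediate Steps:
f = 33
S(j, Q) = 34*Q + j*(14 + j) (S(j, Q) = ((j + 14)*j + 33*Q) + Q = ((14 + j)*j + 33*Q) + Q = (j*(14 + j) + 33*Q) + Q = (33*Q + j*(14 + j)) + Q = 34*Q + j*(14 + j))
S((25 - 20)/(-48 - 20), -15)/6815 = (((25 - 20)/(-48 - 20))² + 14*((25 - 20)/(-48 - 20)) + 34*(-15))/6815 = ((5/(-68))² + 14*(5/(-68)) - 510)*(1/6815) = ((5*(-1/68))² + 14*(5*(-1/68)) - 510)*(1/6815) = ((-5/68)² + 14*(-5/68) - 510)*(1/6815) = (25/4624 - 35/34 - 510)*(1/6815) = -2362975/4624*1/6815 = -472595/6302512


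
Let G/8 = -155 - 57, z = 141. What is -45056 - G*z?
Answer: 194080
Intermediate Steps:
G = -1696 (G = 8*(-155 - 57) = 8*(-212) = -1696)
-45056 - G*z = -45056 - (-1696)*141 = -45056 - 1*(-239136) = -45056 + 239136 = 194080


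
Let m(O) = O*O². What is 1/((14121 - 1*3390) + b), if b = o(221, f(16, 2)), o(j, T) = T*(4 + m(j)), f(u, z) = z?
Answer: 1/21598461 ≈ 4.6300e-8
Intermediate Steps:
m(O) = O³
o(j, T) = T*(4 + j³)
b = 21587730 (b = 2*(4 + 221³) = 2*(4 + 10793861) = 2*10793865 = 21587730)
1/((14121 - 1*3390) + b) = 1/((14121 - 1*3390) + 21587730) = 1/((14121 - 3390) + 21587730) = 1/(10731 + 21587730) = 1/21598461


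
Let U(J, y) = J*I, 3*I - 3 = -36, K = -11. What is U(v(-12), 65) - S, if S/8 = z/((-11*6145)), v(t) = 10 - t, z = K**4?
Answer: -1476442/6145 ≈ -240.27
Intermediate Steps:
I = -11 (I = 1 + (1/3)*(-36) = 1 - 12 = -11)
z = 14641 (z = (-11)**4 = 14641)
U(J, y) = -11*J (U(J, y) = J*(-11) = -11*J)
S = -10648/6145 (S = 8*(14641/((-11*6145))) = 8*(14641/(-67595)) = 8*(14641*(-1/67595)) = 8*(-1331/6145) = -10648/6145 ≈ -1.7328)
U(v(-12), 65) - S = -11*(10 - 1*(-12)) - 1*(-10648/6145) = -11*(10 + 12) + 10648/6145 = -11*22 + 10648/6145 = -242 + 10648/6145 = -1476442/6145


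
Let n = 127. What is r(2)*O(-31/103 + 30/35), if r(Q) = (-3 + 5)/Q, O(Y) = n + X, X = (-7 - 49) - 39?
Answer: 32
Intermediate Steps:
X = -95 (X = -56 - 39 = -95)
O(Y) = 32 (O(Y) = 127 - 95 = 32)
r(Q) = 2/Q
r(2)*O(-31/103 + 30/35) = (2/2)*32 = (2*(1/2))*32 = 1*32 = 32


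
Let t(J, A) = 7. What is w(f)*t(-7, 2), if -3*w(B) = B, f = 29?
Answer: -203/3 ≈ -67.667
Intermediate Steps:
w(B) = -B/3
w(f)*t(-7, 2) = -1/3*29*7 = -29/3*7 = -203/3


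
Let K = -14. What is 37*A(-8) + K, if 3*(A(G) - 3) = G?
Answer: -5/3 ≈ -1.6667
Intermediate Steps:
A(G) = 3 + G/3
37*A(-8) + K = 37*(3 + (⅓)*(-8)) - 14 = 37*(3 - 8/3) - 14 = 37*(⅓) - 14 = 37/3 - 14 = -5/3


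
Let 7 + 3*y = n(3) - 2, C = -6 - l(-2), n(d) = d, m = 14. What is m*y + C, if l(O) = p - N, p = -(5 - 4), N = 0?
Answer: -33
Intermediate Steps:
p = -1 (p = -1*1 = -1)
l(O) = -1 (l(O) = -1 - 1*0 = -1 + 0 = -1)
C = -5 (C = -6 - 1*(-1) = -6 + 1 = -5)
y = -2 (y = -7/3 + (3 - 2)/3 = -7/3 + (⅓)*1 = -7/3 + ⅓ = -2)
m*y + C = 14*(-2) - 5 = -28 - 5 = -33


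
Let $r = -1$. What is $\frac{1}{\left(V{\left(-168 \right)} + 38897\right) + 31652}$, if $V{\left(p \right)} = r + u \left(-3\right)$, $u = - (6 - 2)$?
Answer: $\frac{1}{70560} \approx 1.4172 \cdot 10^{-5}$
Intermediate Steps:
$u = -4$ ($u = \left(-1\right) 4 = -4$)
$V{\left(p \right)} = 11$ ($V{\left(p \right)} = -1 - -12 = -1 + 12 = 11$)
$\frac{1}{\left(V{\left(-168 \right)} + 38897\right) + 31652} = \frac{1}{\left(11 + 38897\right) + 31652} = \frac{1}{38908 + 31652} = \frac{1}{70560}$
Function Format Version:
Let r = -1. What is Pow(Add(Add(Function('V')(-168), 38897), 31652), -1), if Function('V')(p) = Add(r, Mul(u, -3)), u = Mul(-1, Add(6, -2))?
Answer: Rational(1, 70560) ≈ 1.4172e-5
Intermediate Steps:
u = -4 (u = Mul(-1, 4) = -4)
Function('V')(p) = 11 (Function('V')(p) = Add(-1, Mul(-4, -3)) = Add(-1, 12) = 11)
Pow(Add(Add(Function('V')(-168), 38897), 31652), -1) = Pow(Add(Add(11, 38897), 31652), -1) = Pow(Add(38908, 31652), -1) = Pow(70560, -1) = Rational(1, 70560)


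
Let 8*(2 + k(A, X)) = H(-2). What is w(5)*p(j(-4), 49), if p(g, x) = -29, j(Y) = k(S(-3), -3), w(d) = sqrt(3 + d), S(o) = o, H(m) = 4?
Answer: -58*sqrt(2) ≈ -82.024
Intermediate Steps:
k(A, X) = -3/2 (k(A, X) = -2 + (1/8)*4 = -2 + 1/2 = -3/2)
j(Y) = -3/2
w(5)*p(j(-4), 49) = sqrt(3 + 5)*(-29) = sqrt(8)*(-29) = (2*sqrt(2))*(-29) = -58*sqrt(2)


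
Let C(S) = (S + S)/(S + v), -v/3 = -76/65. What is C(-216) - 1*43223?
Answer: -49747333/1151 ≈ -43221.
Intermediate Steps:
v = 228/65 (v = -(-228)/65 = -3*(-76/65) = 228/65 ≈ 3.5077)
C(S) = 2*S/(228/65 + S) (C(S) = (S + S)/(S + 228/65) = (2*S)/(228/65 + S) = 2*S/(228/65 + S))
C(-216) - 1*43223 = 130*(-216)/(228 + 65*(-216)) - 1*43223 = 130*(-216)/(228 - 14040) - 43223 = 130*(-216)/(-13812) - 43223 = 130*(-216)*(-1/13812) - 43223 = 2340/1151 - 43223 = -49747333/1151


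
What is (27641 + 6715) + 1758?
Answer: 36114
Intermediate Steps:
(27641 + 6715) + 1758 = 34356 + 1758 = 36114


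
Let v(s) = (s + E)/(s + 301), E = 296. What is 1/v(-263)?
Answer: 38/33 ≈ 1.1515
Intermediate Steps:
v(s) = (296 + s)/(301 + s) (v(s) = (s + 296)/(s + 301) = (296 + s)/(301 + s))
1/v(-263) = 1/((296 - 263)/(301 - 263)) = 1/(33/38) = 38/33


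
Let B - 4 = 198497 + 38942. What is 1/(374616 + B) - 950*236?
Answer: -137223627799/612059 ≈ -2.2420e+5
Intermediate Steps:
B = 237443 (B = 4 + (198497 + 38942) = 4 + 237439 = 237443)
1/(374616 + B) - 950*236 = 1/(374616 + 237443) - 950*236 = 1/612059 - 224200 = -137223627799/612059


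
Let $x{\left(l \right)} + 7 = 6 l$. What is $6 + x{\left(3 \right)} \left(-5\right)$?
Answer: $-49$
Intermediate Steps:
$x{\left(l \right)} = -7 + 6 l$
$6 + x{\left(3 \right)} \left(-5\right) = 6 + \left(-7 + 6 \cdot 3\right) \left(-5\right) = 6 + \left(-7 + 18\right) \left(-5\right) = 6 + 11 \left(-5\right) = 6 - 55 = -49$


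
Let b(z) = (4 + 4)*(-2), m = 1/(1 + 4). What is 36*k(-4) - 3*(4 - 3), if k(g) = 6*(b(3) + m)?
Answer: -17079/5 ≈ -3415.8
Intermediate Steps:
m = ⅕ (m = 1/5 = ⅕ ≈ 0.20000)
b(z) = -16 (b(z) = 8*(-2) = -16)
k(g) = -474/5 (k(g) = 6*(-16 + ⅕) = 6*(-79/5) = -474/5)
36*k(-4) - 3*(4 - 3) = 36*(-474/5) - 3*(4 - 3) = -17064/5 - 3*1 = -17064/5 - 3 = -17079/5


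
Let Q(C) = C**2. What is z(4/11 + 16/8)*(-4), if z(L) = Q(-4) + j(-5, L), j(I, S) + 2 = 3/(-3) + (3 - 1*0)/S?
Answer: -742/13 ≈ -57.077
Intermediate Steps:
j(I, S) = -3 + 3/S (j(I, S) = -2 + (3/(-3) + (3 - 1*0)/S) = -2 + (3*(-1/3) + (3 + 0)/S) = -2 + (-1 + 3/S) = -3 + 3/S)
z(L) = 13 + 3/L (z(L) = (-4)**2 + (-3 + 3/L) = 16 + (-3 + 3/L) = 13 + 3/L)
z(4/11 + 16/8)*(-4) = (13 + 3/(4/11 + 16/8))*(-4) = (13 + 3/(4*(1/11) + 16*(1/8)))*(-4) = (13 + 3/(4/11 + 2))*(-4) = (13 + 3/(26/11))*(-4) = (13 + 3*(11/26))*(-4) = (13 + 33/26)*(-4) = (371/26)*(-4) = -742/13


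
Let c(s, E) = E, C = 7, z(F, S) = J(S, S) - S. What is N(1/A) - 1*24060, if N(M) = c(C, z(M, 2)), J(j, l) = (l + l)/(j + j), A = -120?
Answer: -24061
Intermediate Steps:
J(j, l) = l/j (J(j, l) = (2*l)/((2*j)) = (2*l)*(1/(2*j)) = l/j)
z(F, S) = 1 - S (z(F, S) = S/S - S = 1 - S)
N(M) = -1 (N(M) = 1 - 1*2 = 1 - 2 = -1)
N(1/A) - 1*24060 = -1 - 1*24060 = -1 - 24060 = -24061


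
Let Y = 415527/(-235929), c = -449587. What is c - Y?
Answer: -35356731932/78643 ≈ -4.4959e+5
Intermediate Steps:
Y = -138509/78643 (Y = 415527*(-1/235929) = -138509/78643 ≈ -1.7612)
c - Y = -449587 - 1*(-138509/78643) = -449587 + 138509/78643 = -35356731932/78643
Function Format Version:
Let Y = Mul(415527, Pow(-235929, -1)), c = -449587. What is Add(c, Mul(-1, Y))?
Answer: Rational(-35356731932, 78643) ≈ -4.4959e+5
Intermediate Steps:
Y = Rational(-138509, 78643) (Y = Mul(415527, Rational(-1, 235929)) = Rational(-138509, 78643) ≈ -1.7612)
Add(c, Mul(-1, Y)) = Add(-449587, Mul(-1, Rational(-138509, 78643))) = Add(-449587, Rational(138509, 78643)) = Rational(-35356731932, 78643)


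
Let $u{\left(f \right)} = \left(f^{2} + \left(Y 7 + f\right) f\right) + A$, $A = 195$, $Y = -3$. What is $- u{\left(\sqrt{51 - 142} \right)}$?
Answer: $-13 + 21 i \sqrt{91} \approx -13.0 + 200.33 i$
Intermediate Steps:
$u{\left(f \right)} = 195 + f^{2} + f \left(-21 + f\right)$ ($u{\left(f \right)} = \left(f^{2} + \left(\left(-3\right) 7 + f\right) f\right) + 195 = \left(f^{2} + \left(-21 + f\right) f\right) + 195 = \left(f^{2} + f \left(-21 + f\right)\right) + 195 = 195 + f^{2} + f \left(-21 + f\right)$)
$- u{\left(\sqrt{51 - 142} \right)} = - (195 - 21 \sqrt{51 - 142} + 2 \left(\sqrt{51 - 142}\right)^{2}) = - (195 - 21 \sqrt{-91} + 2 \left(\sqrt{-91}\right)^{2}) = - (195 - 21 i \sqrt{91} + 2 \left(i \sqrt{91}\right)^{2}) = - (195 - 21 i \sqrt{91} + 2 \left(-91\right)) = - (195 - 21 i \sqrt{91} - 182) = - (13 - 21 i \sqrt{91}) = -13 + 21 i \sqrt{91}$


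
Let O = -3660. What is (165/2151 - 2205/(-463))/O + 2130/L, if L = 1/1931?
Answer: 499738845498935/121501386 ≈ 4.1130e+6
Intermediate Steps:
L = 1/1931 ≈ 0.00051787
(165/2151 - 2205/(-463))/O + 2130/L = (165/2151 - 2205/(-463))/(-3660) + 2130/(1/1931) = (165*(1/2151) - 2205*(-1/463))*(-1/3660) + 2130*1931 = (55/717 + 2205/463)*(-1/3660) + 4113030 = (1606450/331971)*(-1/3660) + 4113030 = -160645/121501386 + 4113030 = 499738845498935/121501386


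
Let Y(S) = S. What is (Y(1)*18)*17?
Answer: 306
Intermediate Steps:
(Y(1)*18)*17 = (1*18)*17 = 18*17 = 306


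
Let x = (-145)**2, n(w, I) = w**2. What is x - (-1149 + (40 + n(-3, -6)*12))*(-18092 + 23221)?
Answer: 5155154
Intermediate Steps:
x = 21025
x - (-1149 + (40 + n(-3, -6)*12))*(-18092 + 23221) = 21025 - (-1149 + (40 + (-3)**2*12))*(-18092 + 23221) = 21025 - (-1149 + (40 + 9*12))*5129 = 21025 - (-1149 + (40 + 108))*5129 = 21025 - (-1149 + 148)*5129 = 21025 - (-1001)*5129 = 21025 - 1*(-5134129) = 21025 + 5134129 = 5155154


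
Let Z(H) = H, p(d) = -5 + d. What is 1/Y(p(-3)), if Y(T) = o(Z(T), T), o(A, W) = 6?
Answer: 1/6 ≈ 0.16667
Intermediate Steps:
Y(T) = 6
1/Y(p(-3)) = 1/6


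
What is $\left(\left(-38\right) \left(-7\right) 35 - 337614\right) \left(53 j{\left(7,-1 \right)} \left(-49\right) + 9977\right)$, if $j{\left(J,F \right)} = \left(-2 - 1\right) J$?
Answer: $-21180204256$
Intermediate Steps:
$j{\left(J,F \right)} = - 3 J$
$\left(\left(-38\right) \left(-7\right) 35 - 337614\right) \left(53 j{\left(7,-1 \right)} \left(-49\right) + 9977\right) = \left(\left(-38\right) \left(-7\right) 35 - 337614\right) \left(53 \left(\left(-3\right) 7\right) \left(-49\right) + 9977\right) = \left(266 \cdot 35 - 337614\right) \left(53 \left(-21\right) \left(-49\right) + 9977\right) = \left(9310 - 337614\right) \left(\left(-1113\right) \left(-49\right) + 9977\right) = - 328304 \left(54537 + 9977\right) = \left(-328304\right) 64514 = -21180204256$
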